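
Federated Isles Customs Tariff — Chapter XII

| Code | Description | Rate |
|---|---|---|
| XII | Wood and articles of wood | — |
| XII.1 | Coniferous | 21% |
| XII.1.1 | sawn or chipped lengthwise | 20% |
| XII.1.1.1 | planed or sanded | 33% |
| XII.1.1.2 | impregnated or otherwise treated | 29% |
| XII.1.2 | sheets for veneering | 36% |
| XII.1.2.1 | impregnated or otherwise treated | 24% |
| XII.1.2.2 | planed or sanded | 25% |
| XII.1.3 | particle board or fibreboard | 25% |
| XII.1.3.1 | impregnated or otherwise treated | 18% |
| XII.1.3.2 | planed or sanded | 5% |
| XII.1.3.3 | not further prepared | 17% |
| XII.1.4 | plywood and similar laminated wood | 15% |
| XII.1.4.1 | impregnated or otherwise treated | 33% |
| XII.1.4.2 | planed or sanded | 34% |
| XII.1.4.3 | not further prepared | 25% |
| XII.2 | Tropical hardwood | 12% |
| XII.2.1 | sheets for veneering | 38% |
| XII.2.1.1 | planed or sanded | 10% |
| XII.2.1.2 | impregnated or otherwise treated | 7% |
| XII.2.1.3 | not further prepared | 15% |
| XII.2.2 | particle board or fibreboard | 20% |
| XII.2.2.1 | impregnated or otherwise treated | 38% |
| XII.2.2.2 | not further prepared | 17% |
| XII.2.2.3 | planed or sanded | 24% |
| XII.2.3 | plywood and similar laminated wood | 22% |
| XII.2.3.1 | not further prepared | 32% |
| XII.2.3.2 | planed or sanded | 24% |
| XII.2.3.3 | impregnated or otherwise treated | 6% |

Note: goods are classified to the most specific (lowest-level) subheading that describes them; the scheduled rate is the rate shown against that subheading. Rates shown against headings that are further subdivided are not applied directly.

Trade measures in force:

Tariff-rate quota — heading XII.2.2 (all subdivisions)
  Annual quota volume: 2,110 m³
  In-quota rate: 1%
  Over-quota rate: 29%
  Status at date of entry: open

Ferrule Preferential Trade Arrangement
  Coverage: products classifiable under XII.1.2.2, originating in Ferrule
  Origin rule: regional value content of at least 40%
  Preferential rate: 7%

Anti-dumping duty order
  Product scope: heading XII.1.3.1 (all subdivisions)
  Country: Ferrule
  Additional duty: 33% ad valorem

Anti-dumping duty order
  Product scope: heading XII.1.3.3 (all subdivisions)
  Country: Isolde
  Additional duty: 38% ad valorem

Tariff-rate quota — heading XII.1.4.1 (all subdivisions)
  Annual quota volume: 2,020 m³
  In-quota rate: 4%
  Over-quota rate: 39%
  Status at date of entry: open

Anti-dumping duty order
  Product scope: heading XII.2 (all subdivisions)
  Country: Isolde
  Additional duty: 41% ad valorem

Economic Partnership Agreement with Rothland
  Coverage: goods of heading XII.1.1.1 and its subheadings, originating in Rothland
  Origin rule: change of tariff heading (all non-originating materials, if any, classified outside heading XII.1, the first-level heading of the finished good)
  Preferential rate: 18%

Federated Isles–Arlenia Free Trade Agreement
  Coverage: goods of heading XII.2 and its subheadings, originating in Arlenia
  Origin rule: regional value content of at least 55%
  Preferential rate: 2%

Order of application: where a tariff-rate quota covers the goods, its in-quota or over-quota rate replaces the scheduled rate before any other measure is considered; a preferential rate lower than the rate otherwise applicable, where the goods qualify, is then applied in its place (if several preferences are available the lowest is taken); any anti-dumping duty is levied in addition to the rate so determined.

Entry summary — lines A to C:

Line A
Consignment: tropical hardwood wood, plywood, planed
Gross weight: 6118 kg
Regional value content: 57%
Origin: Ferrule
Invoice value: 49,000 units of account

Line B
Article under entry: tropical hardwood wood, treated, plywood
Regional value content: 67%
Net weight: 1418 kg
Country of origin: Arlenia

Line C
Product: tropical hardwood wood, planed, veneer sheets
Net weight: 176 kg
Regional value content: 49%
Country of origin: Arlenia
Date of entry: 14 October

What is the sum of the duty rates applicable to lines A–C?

Line A: tropical hardwood → XII.2; plywood → XII.2.3; planed → XII.2.3.2. Scheduled 24%. Ferrule agreement on XII.1.2.2: XII.2.3.2 not covered. → 24%.
Line B: tropical hardwood → XII.2; plywood → XII.2.3; treated → XII.2.3.3. Scheduled 6%. Arlenia agreement on XII.2: RVC ≥ 55% → 2% available; preferential 2%. → 2%.
Line C: tropical hardwood → XII.2; veneer sheets → XII.2.1; planed → XII.2.1.1. Scheduled 10%. Arlenia agreement on XII.2: RVC < 55%. → 10%.
Sum: 24% + 2% + 10% = 36%.

36%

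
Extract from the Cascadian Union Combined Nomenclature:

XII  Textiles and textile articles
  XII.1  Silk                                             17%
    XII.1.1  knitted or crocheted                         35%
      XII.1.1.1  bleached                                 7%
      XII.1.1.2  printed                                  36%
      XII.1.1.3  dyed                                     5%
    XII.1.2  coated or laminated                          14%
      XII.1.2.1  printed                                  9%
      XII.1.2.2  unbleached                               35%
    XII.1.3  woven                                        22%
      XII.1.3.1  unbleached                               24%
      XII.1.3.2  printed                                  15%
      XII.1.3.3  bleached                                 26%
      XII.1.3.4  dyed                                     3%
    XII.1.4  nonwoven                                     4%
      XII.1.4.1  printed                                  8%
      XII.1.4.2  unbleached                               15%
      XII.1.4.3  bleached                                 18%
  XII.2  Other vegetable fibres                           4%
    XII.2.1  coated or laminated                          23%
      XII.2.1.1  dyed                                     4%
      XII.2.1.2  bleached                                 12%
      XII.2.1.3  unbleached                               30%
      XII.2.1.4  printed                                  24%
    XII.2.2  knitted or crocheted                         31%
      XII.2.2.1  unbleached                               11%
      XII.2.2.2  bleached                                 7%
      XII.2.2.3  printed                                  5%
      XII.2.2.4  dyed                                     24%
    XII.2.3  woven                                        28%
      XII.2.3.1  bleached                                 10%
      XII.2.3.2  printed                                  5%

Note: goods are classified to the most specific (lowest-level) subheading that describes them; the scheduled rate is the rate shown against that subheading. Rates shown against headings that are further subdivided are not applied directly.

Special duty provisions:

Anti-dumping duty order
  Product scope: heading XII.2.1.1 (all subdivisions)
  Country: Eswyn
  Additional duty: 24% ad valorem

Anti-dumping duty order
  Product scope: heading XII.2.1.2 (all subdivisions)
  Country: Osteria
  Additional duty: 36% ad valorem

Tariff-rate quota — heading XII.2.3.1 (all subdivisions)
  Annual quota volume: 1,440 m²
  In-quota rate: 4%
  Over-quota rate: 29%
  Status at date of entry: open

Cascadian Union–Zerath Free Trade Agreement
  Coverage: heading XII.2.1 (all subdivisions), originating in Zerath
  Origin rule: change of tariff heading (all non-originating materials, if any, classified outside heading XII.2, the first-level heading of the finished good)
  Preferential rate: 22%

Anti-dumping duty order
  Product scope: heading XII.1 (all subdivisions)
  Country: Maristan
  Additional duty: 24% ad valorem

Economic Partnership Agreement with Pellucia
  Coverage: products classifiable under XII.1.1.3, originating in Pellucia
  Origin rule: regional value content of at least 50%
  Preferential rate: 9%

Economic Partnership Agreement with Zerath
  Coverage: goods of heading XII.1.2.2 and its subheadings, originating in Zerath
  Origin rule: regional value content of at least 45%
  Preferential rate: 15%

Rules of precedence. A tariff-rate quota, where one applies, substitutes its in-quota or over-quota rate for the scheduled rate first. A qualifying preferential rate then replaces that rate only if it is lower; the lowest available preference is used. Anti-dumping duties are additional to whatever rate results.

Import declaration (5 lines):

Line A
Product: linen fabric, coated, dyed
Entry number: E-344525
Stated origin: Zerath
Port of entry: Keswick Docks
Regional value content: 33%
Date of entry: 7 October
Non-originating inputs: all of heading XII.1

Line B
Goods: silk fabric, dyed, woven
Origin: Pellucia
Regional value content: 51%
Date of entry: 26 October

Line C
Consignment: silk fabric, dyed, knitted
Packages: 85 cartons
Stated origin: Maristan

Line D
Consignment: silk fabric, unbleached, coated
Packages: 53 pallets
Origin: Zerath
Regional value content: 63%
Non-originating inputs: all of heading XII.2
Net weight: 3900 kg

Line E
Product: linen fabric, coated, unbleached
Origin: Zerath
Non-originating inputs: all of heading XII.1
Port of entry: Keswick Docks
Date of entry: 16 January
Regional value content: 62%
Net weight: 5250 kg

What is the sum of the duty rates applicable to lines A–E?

Line A: linen → XII.2; coated → XII.2.1; dyed → XII.2.1.1. Scheduled 4%. Zerath agreement on XII.2.1: CTH met → 22% available; Zerath agreement on XII.1.2.2: XII.2.1.1 not covered; preference 22% not lower than 4% → no reduction. → 4%.
Line B: silk → XII.1; woven → XII.1.3; dyed → XII.1.3.4. Scheduled 3%. Pellucia agreement on XII.1.1.3: XII.1.3.4 not covered. → 3%.
Line C: silk → XII.1; knitted → XII.1.1; dyed → XII.1.1.3. Scheduled 5%. anti-dumping (Maristan, XII.1): +24%; total 5% + 24% = 29%. → 29%.
Line D: silk → XII.1; coated → XII.1.2; unbleached → XII.1.2.2. Scheduled 35%. Zerath agreement on XII.2.1: XII.1.2.2 not covered; Zerath agreement on XII.1.2.2: RVC ≥ 45% → 15% available; preferential 15%. → 15%.
Line E: linen → XII.2; coated → XII.2.1; unbleached → XII.2.1.3. Scheduled 30%. Zerath agreement on XII.2.1: CTH met → 22% available; Zerath agreement on XII.1.2.2: XII.2.1.3 not covered; preferential 22%. → 22%.
Sum: 4% + 3% + 29% + 15% + 22% = 73%.

73%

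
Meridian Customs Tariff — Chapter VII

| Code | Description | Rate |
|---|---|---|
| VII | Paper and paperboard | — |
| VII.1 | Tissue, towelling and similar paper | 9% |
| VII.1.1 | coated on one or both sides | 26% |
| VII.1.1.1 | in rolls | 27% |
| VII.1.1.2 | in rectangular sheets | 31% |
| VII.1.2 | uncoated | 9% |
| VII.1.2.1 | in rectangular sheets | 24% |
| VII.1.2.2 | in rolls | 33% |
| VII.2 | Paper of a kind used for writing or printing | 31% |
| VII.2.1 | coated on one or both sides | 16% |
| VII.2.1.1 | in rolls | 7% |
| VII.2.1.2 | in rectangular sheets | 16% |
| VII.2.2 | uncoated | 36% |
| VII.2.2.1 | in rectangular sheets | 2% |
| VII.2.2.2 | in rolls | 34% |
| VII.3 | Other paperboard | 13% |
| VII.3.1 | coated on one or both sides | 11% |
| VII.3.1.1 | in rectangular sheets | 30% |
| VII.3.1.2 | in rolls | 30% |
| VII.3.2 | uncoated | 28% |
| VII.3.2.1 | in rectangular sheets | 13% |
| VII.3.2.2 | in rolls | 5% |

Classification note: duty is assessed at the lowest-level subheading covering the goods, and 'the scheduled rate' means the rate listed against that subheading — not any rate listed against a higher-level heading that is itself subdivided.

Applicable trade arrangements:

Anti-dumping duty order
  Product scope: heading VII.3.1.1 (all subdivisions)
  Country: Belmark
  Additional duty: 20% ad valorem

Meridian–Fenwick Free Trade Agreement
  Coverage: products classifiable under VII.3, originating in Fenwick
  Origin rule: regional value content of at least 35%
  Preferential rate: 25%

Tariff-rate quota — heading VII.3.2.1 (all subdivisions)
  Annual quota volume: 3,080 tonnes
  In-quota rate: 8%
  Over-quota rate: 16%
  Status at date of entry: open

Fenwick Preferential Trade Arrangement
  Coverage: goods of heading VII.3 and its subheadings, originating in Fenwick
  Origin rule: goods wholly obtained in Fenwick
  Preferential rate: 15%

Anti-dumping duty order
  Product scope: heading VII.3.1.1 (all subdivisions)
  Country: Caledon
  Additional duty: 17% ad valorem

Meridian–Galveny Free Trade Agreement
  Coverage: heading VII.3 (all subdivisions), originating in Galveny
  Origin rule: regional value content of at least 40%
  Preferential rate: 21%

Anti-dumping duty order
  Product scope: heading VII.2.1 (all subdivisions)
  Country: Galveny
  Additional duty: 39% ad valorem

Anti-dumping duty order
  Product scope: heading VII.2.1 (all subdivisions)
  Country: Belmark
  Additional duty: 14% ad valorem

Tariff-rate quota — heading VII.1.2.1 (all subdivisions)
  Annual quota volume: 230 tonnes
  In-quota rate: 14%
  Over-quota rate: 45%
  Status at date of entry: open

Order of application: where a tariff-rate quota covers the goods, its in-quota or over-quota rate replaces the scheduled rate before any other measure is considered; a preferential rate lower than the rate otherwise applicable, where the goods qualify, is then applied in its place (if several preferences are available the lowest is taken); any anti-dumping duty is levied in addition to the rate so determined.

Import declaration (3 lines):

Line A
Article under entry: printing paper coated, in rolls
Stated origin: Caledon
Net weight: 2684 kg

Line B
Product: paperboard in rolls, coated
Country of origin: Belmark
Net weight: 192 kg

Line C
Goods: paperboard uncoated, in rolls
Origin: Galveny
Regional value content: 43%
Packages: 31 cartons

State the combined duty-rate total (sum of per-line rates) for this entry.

Line A: printing paper → VII.2; coated → VII.2.1; in rolls → VII.2.1.1. Scheduled 7%. No special measure applies. → 7%.
Line B: paperboard → VII.3; coated → VII.3.1; in rolls → VII.3.1.2. Scheduled 30%. No special measure applies. → 30%.
Line C: paperboard → VII.3; uncoated → VII.3.2; in rolls → VII.3.2.2. Scheduled 5%. Galveny agreement on VII.3: RVC ≥ 40% → 21% available; preference 21% not lower than 5% → no reduction. → 5%.
Sum: 7% + 30% + 5% = 42%.

42%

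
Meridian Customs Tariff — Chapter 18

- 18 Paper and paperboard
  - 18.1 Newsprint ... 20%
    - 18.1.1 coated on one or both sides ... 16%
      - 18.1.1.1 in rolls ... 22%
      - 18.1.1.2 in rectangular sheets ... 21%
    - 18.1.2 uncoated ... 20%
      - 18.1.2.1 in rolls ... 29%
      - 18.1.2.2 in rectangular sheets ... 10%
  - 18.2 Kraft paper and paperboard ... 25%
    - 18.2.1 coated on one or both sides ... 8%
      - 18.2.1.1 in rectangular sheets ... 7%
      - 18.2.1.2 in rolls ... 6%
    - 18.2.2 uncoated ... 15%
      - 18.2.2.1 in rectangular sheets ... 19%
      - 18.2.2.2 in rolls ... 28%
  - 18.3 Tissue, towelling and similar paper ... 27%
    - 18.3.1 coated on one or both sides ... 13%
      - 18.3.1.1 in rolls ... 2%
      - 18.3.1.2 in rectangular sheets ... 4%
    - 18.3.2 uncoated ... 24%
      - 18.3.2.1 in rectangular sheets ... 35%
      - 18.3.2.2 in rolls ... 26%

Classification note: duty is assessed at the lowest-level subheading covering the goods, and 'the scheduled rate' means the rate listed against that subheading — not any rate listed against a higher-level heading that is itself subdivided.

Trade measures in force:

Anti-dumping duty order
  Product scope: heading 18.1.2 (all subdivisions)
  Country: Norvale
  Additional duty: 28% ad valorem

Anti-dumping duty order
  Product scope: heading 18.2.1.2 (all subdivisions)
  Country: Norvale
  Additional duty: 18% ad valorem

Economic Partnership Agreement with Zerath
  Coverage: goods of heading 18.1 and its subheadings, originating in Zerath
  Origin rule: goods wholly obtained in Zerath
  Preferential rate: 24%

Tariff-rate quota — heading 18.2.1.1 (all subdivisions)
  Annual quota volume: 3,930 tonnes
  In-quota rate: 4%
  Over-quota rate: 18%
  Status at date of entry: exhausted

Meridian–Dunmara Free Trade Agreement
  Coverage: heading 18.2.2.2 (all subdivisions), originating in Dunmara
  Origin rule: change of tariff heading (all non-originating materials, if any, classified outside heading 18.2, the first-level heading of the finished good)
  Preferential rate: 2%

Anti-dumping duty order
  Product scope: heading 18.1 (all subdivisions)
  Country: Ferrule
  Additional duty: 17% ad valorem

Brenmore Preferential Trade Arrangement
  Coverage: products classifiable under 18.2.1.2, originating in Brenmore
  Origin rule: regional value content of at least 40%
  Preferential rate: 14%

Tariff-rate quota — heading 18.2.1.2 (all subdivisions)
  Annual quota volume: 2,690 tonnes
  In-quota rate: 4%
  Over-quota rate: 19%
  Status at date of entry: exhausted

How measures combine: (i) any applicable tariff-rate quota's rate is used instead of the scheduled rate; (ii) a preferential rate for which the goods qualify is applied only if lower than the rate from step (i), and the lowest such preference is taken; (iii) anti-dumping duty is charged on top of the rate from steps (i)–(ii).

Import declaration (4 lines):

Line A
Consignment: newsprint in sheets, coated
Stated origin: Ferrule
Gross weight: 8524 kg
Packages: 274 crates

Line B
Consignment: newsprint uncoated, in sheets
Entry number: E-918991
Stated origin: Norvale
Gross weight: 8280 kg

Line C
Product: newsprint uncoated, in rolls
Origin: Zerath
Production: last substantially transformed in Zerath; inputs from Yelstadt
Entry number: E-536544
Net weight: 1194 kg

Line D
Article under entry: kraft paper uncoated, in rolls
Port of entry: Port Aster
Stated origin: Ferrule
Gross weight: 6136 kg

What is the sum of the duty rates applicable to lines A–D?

Line A: newsprint → 18.1; coated → 18.1.1; in sheets → 18.1.1.2. Scheduled 21%. anti-dumping (Ferrule, 18.1): +17%; total 21% + 17% = 38%. → 38%.
Line B: newsprint → 18.1; uncoated → 18.1.2; in sheets → 18.1.2.2. Scheduled 10%. anti-dumping (Norvale, 18.1.2): +28%; total 10% + 28% = 38%. → 38%.
Line C: newsprint → 18.1; uncoated → 18.1.2; in rolls → 18.1.2.1. Scheduled 29%. Zerath agreement on 18.1: not wholly obtained. → 29%.
Line D: kraft paper → 18.2; uncoated → 18.2.2; in rolls → 18.2.2.2. Scheduled 28%. No special measure applies. → 28%.
Sum: 38% + 38% + 29% + 28% = 133%.

133%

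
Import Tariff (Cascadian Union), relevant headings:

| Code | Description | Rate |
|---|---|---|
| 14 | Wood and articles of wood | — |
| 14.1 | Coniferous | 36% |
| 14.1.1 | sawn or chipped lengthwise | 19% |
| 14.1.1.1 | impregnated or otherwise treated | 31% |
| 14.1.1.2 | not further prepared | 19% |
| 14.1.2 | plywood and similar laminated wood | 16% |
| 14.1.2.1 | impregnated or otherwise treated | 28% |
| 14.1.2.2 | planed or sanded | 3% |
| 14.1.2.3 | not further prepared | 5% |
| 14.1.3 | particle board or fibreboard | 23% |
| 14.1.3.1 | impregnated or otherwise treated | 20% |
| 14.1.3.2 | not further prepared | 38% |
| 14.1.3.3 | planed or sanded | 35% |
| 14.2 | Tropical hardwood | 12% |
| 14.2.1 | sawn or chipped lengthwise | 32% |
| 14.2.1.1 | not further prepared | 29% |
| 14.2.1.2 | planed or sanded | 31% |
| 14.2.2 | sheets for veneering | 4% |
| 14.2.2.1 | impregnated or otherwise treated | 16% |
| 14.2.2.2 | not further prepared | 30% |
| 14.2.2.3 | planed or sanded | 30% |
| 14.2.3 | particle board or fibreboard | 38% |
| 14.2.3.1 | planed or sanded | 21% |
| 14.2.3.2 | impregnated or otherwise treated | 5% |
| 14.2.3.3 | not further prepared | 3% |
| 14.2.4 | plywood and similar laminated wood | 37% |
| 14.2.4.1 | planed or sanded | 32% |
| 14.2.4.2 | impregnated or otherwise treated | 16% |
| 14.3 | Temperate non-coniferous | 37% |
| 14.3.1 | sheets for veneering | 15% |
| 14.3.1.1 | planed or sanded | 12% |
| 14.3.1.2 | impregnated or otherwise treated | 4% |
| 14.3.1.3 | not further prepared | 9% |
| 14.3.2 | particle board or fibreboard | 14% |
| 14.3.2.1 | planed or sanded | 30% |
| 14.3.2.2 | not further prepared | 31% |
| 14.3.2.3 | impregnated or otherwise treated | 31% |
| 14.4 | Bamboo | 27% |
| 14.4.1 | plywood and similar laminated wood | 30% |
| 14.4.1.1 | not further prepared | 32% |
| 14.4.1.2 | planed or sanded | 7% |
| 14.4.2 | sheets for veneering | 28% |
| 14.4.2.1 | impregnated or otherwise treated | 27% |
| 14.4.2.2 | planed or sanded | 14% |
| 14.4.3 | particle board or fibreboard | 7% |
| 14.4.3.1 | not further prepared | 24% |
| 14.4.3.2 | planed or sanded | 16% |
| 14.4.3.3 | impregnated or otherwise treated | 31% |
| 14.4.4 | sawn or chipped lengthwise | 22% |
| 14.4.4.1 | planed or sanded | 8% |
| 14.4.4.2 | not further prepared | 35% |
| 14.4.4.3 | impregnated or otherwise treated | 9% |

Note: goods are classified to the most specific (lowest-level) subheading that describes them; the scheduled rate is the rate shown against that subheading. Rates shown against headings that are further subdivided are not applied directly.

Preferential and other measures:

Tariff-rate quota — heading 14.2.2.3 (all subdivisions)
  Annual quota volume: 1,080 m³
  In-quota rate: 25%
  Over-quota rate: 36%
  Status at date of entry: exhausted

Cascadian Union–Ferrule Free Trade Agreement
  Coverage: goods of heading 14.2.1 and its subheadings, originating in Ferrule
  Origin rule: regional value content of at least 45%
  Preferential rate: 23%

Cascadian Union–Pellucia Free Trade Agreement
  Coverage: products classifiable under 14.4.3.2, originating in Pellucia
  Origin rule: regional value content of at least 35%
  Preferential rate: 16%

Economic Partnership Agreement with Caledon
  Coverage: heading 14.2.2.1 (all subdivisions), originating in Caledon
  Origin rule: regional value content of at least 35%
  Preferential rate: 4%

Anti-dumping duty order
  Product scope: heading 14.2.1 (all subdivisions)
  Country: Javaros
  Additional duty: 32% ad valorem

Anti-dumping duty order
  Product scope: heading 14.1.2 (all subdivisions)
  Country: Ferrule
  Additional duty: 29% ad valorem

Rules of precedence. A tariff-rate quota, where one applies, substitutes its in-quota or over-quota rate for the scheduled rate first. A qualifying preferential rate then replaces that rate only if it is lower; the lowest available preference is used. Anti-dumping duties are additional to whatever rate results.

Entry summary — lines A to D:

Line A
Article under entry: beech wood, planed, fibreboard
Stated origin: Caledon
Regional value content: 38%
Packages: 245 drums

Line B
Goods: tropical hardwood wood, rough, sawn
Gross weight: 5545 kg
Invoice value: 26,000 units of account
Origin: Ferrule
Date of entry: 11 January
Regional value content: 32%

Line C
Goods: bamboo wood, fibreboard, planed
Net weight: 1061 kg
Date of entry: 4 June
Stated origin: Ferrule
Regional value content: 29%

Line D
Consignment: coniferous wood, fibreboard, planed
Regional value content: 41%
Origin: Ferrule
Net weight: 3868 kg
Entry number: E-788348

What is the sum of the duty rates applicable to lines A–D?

110%

Line A: beech → 14.3; fibreboard → 14.3.2; planed → 14.3.2.1. Scheduled 30%. Caledon agreement on 14.2.2.1: 14.3.2.1 not covered. → 30%.
Line B: tropical hardwood → 14.2; sawn → 14.2.1; rough → 14.2.1.1. Scheduled 29%. Ferrule agreement on 14.2.1: RVC < 45%. → 29%.
Line C: bamboo → 14.4; fibreboard → 14.4.3; planed → 14.4.3.2. Scheduled 16%. Ferrule agreement on 14.2.1: 14.4.3.2 not covered. → 16%.
Line D: coniferous → 14.1; fibreboard → 14.1.3; planed → 14.1.3.3. Scheduled 35%. Ferrule agreement on 14.2.1: 14.1.3.3 not covered. → 35%.
Sum: 30% + 29% + 16% + 35% = 110%.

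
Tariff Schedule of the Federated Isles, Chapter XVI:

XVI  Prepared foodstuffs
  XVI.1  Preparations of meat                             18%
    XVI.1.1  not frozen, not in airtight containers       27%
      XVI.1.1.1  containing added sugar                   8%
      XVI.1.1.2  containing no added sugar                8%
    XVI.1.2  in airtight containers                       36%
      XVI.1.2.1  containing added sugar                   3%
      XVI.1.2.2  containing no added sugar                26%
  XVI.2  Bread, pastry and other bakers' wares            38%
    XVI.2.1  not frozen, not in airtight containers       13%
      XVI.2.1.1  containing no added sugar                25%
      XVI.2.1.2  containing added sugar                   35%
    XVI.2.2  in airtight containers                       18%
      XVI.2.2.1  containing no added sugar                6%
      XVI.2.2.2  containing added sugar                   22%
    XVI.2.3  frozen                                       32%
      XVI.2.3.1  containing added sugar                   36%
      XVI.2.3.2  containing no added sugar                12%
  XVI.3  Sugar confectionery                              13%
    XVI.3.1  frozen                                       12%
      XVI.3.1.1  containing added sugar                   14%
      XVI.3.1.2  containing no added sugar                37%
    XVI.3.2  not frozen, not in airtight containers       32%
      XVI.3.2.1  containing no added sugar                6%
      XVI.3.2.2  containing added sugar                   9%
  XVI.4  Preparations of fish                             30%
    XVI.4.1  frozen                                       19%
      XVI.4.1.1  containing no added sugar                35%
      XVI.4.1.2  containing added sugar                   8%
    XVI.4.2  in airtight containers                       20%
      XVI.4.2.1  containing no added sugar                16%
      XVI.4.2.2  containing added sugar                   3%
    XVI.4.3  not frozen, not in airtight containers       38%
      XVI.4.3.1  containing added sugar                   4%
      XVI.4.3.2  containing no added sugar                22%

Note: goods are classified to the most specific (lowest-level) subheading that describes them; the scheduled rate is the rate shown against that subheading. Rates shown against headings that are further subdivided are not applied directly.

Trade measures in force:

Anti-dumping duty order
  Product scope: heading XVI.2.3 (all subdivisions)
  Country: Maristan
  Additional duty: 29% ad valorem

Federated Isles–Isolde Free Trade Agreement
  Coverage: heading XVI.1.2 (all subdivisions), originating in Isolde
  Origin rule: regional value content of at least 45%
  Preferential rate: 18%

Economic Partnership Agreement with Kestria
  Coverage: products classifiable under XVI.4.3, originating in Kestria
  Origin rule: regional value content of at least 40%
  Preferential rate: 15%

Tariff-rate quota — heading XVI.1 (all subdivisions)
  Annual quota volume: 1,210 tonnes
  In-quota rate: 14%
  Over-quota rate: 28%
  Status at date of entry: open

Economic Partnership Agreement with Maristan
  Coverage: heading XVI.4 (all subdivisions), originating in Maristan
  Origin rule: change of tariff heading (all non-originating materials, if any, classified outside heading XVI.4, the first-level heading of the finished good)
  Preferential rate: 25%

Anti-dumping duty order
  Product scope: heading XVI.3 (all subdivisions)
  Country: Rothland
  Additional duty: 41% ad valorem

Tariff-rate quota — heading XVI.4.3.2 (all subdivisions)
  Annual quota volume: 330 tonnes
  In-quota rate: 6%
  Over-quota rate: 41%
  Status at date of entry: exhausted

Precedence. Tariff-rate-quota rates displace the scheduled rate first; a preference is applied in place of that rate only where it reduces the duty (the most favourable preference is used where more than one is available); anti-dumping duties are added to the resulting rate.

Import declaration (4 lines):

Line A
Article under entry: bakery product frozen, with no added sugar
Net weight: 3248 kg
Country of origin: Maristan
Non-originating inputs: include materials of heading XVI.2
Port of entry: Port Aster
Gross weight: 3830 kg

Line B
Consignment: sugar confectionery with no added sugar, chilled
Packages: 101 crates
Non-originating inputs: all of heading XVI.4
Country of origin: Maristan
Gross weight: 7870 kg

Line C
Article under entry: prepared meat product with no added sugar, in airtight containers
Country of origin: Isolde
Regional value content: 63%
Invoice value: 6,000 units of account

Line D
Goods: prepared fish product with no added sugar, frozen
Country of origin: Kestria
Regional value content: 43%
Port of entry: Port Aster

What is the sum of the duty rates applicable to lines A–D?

96%

Line A: bakery product → XVI.2; frozen → XVI.2.3; with no added sugar → XVI.2.3.2. Scheduled 12%. Maristan agreement on XVI.4: XVI.2.3.2 not covered; anti-dumping (Maristan, XVI.2.3): +29%; total 12% + 29% = 41%. → 41%.
Line B: sugar confectionery → XVI.3; chilled → XVI.3.2; with no added sugar → XVI.3.2.1. Scheduled 6%. Maristan agreement on XVI.4: XVI.3.2.1 not covered. → 6%.
Line C: prepared meat product → XVI.1; in airtight containers → XVI.1.2; with no added sugar → XVI.1.2.2. Scheduled 26%. quota on XVI.1 open → in-quota 14%; Isolde agreement on XVI.1.2: RVC ≥ 45% → 18% available; preference 18% not lower than 14% → no reduction. → 14%.
Line D: prepared fish product → XVI.4; frozen → XVI.4.1; with no added sugar → XVI.4.1.1. Scheduled 35%. Kestria agreement on XVI.4.3: XVI.4.1.1 not covered. → 35%.
Sum: 41% + 6% + 14% + 35% = 96%.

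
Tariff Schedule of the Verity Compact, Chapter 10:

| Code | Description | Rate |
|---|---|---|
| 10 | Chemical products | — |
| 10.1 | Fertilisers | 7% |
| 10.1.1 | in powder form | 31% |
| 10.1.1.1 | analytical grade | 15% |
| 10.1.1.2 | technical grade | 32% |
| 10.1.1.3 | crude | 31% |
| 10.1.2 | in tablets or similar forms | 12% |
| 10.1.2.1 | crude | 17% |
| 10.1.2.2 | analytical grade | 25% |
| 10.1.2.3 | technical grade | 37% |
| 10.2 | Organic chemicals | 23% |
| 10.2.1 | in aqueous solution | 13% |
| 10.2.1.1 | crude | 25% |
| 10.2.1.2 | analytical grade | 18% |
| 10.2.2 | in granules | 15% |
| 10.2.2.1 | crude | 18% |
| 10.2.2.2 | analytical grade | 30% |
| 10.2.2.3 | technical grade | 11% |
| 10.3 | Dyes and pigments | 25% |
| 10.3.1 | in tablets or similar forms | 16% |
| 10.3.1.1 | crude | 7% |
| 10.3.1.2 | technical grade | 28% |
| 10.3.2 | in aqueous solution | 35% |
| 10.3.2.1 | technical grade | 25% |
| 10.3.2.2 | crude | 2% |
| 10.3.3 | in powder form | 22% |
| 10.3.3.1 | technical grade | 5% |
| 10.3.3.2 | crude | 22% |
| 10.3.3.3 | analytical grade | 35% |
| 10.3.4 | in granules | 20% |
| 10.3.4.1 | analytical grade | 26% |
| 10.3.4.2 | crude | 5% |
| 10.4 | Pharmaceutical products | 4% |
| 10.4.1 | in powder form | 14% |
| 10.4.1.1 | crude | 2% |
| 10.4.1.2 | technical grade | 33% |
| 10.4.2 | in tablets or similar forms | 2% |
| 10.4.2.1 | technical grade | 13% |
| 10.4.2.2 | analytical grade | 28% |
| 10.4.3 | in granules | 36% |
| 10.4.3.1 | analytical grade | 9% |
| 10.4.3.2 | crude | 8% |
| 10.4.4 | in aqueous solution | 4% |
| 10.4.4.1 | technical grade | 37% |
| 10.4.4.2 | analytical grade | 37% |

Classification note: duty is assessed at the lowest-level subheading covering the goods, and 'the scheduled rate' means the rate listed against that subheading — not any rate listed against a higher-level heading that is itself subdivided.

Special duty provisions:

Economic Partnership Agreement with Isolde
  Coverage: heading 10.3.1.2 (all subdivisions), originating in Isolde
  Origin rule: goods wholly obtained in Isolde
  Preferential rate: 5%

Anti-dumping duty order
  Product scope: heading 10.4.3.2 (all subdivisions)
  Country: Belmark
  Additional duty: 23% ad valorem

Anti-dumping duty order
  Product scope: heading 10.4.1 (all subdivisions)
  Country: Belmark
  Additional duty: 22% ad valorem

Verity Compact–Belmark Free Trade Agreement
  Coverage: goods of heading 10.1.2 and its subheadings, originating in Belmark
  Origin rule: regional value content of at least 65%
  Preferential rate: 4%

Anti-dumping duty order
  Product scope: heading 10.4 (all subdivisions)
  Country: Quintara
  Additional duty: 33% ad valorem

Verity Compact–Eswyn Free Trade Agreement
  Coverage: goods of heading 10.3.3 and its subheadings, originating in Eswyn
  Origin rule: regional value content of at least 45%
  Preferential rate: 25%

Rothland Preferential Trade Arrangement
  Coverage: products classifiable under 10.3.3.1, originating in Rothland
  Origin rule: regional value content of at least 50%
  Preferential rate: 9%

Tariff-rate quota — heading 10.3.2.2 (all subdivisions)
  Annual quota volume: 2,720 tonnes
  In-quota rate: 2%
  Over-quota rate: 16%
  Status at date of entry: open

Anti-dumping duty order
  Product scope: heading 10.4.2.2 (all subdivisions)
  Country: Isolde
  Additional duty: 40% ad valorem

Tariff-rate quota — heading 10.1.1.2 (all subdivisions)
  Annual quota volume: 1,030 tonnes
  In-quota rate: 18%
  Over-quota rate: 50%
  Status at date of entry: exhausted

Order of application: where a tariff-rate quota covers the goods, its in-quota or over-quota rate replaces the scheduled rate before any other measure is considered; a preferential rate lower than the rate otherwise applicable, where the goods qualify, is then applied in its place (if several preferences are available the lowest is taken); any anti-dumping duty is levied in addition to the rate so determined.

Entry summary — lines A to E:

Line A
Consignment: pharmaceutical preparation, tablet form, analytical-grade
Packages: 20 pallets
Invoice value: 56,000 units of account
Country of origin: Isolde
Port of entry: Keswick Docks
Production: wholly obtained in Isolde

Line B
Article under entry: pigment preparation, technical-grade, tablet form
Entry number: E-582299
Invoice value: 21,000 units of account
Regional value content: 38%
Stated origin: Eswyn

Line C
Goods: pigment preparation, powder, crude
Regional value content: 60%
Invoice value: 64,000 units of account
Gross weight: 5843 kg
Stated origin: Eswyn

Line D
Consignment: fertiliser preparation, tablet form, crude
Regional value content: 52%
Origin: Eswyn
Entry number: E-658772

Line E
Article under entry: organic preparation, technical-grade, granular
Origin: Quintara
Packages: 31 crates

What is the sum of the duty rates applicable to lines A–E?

146%

Line A: pharmaceutical → 10.4; tablet form → 10.4.2; analytical-grade → 10.4.2.2. Scheduled 28%. Isolde agreement on 10.3.1.2: 10.4.2.2 not covered; anti-dumping (Isolde, 10.4.2.2): +40%; total 28% + 40% = 68%. → 68%.
Line B: pigment → 10.3; tablet form → 10.3.1; technical-grade → 10.3.1.2. Scheduled 28%. Eswyn agreement on 10.3.3: 10.3.1.2 not covered. → 28%.
Line C: pigment → 10.3; powder → 10.3.3; crude → 10.3.3.2. Scheduled 22%. Eswyn agreement on 10.3.3: RVC ≥ 45% → 25% available; preference 25% not lower than 22% → no reduction. → 22%.
Line D: fertiliser → 10.1; tablet form → 10.1.2; crude → 10.1.2.1. Scheduled 17%. Eswyn agreement on 10.3.3: 10.1.2.1 not covered. → 17%.
Line E: organic → 10.2; granular → 10.2.2; technical-grade → 10.2.2.3. Scheduled 11%. No special measure applies. → 11%.
Sum: 68% + 28% + 22% + 17% + 11% = 146%.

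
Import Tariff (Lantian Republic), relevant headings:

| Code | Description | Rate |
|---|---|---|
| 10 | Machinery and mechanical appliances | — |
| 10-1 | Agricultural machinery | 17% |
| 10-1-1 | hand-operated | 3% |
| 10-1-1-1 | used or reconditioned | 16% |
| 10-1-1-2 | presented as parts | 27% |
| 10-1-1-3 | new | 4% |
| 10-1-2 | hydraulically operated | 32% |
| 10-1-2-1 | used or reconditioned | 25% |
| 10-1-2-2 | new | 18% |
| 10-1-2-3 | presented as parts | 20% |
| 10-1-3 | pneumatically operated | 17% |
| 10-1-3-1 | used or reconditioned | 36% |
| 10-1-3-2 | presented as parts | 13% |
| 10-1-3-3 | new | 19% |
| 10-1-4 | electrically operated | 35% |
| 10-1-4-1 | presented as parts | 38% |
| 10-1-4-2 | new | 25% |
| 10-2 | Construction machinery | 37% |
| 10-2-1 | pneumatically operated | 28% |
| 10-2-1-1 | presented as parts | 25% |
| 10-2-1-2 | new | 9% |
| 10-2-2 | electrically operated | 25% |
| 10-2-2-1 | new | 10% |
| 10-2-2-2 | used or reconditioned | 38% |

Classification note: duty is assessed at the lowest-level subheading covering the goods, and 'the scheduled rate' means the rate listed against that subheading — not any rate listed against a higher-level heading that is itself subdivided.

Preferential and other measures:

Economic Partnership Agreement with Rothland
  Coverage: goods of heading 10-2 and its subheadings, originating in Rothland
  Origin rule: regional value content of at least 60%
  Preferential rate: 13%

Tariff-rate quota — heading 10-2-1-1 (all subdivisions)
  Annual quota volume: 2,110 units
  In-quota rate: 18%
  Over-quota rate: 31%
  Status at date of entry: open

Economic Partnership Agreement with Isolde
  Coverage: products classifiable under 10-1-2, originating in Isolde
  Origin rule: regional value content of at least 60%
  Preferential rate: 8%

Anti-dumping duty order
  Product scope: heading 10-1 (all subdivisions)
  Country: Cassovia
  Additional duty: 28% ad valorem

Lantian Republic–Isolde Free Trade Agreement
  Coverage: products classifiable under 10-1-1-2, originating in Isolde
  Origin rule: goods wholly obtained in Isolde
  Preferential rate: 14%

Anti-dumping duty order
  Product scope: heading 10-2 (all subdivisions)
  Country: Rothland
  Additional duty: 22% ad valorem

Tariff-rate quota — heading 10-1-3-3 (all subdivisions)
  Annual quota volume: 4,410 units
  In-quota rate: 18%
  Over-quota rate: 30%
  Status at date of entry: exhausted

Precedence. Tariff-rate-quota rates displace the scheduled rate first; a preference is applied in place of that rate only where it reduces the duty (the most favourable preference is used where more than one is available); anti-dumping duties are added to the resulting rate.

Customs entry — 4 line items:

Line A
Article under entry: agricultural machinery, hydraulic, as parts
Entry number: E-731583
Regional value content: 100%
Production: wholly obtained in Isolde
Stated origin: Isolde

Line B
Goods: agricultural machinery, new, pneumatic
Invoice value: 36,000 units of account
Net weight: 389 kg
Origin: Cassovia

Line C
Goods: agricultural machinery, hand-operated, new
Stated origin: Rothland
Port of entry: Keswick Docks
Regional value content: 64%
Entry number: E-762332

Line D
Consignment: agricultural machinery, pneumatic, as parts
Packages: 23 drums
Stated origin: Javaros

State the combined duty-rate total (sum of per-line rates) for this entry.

Line A: agricultural → 10-1; hydraulic → 10-1-2; as parts → 10-1-2-3. Scheduled 20%. Isolde agreement on 10-1-2: RVC ≥ 60% → 8% available; Isolde agreement on 10-1-1-2: 10-1-2-3 not covered; preferential 8%. → 8%.
Line B: agricultural → 10-1; pneumatic → 10-1-3; new → 10-1-3-3. Scheduled 19%. quota on 10-1-3-3 exhausted → over-quota 30%; anti-dumping (Cassovia, 10-1): +28%; total 30% + 28% = 58%. → 58%.
Line C: agricultural → 10-1; hand-operated → 10-1-1; new → 10-1-1-3. Scheduled 4%. Rothland agreement on 10-2: 10-1-1-3 not covered. → 4%.
Line D: agricultural → 10-1; pneumatic → 10-1-3; as parts → 10-1-3-2. Scheduled 13%. No special measure applies. → 13%.
Sum: 8% + 58% + 4% + 13% = 83%.

83%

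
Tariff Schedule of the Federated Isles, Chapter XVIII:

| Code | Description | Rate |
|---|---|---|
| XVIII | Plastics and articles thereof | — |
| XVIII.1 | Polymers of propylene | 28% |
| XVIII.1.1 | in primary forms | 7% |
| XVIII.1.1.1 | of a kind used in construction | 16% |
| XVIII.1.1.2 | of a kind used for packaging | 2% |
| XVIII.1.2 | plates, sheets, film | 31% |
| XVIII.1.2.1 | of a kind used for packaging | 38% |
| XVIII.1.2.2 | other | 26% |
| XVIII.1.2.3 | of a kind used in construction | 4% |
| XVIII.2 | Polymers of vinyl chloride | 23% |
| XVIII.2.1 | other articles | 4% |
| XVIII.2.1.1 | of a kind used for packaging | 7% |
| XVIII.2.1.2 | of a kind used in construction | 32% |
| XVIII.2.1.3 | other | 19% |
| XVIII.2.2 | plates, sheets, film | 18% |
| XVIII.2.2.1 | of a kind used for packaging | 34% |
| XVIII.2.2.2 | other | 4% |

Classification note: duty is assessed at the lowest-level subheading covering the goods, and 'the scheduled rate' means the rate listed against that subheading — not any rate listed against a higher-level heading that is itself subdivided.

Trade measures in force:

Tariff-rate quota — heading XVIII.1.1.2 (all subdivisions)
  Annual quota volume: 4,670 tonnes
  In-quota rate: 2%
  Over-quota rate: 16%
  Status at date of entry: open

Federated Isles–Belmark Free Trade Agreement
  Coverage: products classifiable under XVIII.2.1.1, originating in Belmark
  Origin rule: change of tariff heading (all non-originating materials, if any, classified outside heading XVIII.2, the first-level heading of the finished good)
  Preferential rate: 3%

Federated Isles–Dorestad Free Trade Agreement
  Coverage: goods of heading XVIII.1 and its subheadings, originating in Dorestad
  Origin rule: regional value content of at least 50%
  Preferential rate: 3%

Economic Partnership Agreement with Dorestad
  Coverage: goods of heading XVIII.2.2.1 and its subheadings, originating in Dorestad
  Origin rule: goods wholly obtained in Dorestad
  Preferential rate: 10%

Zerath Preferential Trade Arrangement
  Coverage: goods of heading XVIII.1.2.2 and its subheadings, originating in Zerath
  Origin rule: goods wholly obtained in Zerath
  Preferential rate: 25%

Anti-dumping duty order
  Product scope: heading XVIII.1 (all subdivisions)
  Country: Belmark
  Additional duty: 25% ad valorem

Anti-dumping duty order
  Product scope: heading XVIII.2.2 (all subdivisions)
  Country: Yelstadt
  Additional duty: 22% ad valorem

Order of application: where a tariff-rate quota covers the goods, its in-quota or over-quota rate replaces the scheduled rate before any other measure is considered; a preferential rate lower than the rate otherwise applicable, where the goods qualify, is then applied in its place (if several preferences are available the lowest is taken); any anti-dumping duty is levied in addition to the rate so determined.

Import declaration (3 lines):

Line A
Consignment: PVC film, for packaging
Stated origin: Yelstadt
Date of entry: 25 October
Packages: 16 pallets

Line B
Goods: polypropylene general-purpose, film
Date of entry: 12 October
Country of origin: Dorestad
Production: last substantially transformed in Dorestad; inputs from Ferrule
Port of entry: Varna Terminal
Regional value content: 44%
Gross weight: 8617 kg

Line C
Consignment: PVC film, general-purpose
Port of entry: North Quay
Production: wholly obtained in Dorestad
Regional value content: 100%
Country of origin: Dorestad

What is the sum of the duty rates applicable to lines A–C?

Line A: PVC → XVIII.2; film → XVIII.2.2; for packaging → XVIII.2.2.1. Scheduled 34%. anti-dumping (Yelstadt, XVIII.2.2): +22%; total 34% + 22% = 56%. → 56%.
Line B: polypropylene → XVIII.1; film → XVIII.1.2; general-purpose → XVIII.1.2.2. Scheduled 26%. Dorestad agreement on XVIII.1: RVC < 50%; Dorestad agreement on XVIII.2.2.1: XVIII.1.2.2 not covered. → 26%.
Line C: PVC → XVIII.2; film → XVIII.2.2; general-purpose → XVIII.2.2.2. Scheduled 4%. Dorestad agreement on XVIII.1: XVIII.2.2.2 not covered; Dorestad agreement on XVIII.2.2.1: XVIII.2.2.2 not covered. → 4%.
Sum: 56% + 26% + 4% = 86%.

86%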